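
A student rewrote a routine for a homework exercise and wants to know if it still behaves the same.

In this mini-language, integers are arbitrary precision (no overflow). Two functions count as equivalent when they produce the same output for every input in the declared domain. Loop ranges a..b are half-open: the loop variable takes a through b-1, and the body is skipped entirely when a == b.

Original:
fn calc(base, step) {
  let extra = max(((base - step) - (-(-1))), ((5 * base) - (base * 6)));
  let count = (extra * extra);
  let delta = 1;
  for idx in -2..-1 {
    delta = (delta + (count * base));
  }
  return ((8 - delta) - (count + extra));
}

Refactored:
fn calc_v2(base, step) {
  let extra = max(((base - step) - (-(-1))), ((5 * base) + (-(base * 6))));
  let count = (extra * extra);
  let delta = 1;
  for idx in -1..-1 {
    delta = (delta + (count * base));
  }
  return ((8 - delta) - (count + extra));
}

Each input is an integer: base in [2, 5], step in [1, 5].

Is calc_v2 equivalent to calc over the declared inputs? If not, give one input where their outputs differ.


Consider the input base=2, step=2.
calc: extra=-1, then count=1, then delta=1, then (idx=-2), then delta=3, then returns 5
calc_v2: extra=-1, then count=1, then delta=1, then the loop over idx runs zero times, then returns 7
5 against 7: the behavior changed.
verdict: not equivalent; witness: base=2, step=2


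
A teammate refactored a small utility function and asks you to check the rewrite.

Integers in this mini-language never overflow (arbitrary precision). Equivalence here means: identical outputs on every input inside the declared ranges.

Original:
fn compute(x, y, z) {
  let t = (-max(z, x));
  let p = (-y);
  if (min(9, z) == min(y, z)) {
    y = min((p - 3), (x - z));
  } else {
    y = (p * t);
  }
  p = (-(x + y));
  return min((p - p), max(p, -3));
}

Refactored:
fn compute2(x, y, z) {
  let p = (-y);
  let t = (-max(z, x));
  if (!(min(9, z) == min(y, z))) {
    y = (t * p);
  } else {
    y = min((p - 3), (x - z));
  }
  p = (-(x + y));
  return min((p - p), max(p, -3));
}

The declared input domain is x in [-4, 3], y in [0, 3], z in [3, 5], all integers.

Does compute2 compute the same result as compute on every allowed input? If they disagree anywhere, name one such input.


Reading the diff, among the changes: boolean connective usage differs.
As a probe, take x=-1, y=2, z=5: compute runs t=-5, then p=-2, then (min(9, z) == min(y, z)) is false, then y=10, then p=-9, then returns -3; compute2 runs p=-2, then t=-5, then (!(min(9, z) == min(y, z))) is true, then y=10, then p=-9, then returns -3; both end at -3.
Sweeping the whole domain (96 inputs) finds no disagreement.
verdict: equivalent


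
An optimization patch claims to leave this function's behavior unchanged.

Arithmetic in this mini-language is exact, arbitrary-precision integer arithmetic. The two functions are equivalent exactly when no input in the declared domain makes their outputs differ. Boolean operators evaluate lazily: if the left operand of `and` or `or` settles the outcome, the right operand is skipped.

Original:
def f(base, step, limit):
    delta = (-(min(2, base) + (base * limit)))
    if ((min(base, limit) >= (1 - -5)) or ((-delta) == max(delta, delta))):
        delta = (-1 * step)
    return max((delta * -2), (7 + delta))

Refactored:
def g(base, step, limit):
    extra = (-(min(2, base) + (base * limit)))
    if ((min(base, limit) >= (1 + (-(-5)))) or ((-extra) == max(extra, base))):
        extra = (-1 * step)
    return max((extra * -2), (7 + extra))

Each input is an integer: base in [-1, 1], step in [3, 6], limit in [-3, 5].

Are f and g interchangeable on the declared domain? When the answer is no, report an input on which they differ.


Take base=1, step=3, limit=-1.
f: delta becomes 0; next ((min(base, limit) >= (1 - -5)) or ((-delta) == max(delta, delta))) evaluates to true; next delta becomes -3; next final value 6
g: extra becomes 0; next ((min(base, limit) >= (1 + (-(-5)))) or ((-extra) == max(extra, base))) evaluates to false; next final value 7
6 against 7: the behavior changed.
verdict: not equivalent; witness: base=1, step=3, limit=-1


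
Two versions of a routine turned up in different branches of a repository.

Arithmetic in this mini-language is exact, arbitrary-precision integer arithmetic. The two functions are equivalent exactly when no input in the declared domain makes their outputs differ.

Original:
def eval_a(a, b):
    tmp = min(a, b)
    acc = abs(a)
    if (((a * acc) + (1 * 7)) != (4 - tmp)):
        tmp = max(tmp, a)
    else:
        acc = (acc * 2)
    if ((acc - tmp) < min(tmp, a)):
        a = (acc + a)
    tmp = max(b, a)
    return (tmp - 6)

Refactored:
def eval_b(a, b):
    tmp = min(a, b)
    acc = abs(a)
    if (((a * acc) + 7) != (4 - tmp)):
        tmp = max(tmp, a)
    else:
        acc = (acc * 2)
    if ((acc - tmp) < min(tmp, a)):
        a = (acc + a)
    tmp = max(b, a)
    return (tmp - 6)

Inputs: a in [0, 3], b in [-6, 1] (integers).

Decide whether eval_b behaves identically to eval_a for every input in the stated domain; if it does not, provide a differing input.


This is a faithful refactor — constant usage differs; arithmetic usage differs, but the computed results match everywhere.
Spot check at a=1, b=-3 — eval_a: tmp becomes -3; next acc becomes 1; next (((a * acc) + (1 * 7)) != (4 - tmp)) evaluates to true; next tmp becomes 1; next ((acc - tmp) < min(tmp, a)) evaluates to true; next a becomes 2; next tmp becomes 2; next final value -4. eval_b: tmp becomes -3; next acc becomes 1; next (((a * acc) + 7) != (4 - tmp)) evaluates to true; next tmp becomes 1; next ((acc - tmp) < min(tmp, a)) evaluates to true; next a becomes 2; next tmp becomes 2; next final value -4. Both give -4.
Checked all 32 inputs in the declared domain: the outputs agree on every one.
verdict: equivalent


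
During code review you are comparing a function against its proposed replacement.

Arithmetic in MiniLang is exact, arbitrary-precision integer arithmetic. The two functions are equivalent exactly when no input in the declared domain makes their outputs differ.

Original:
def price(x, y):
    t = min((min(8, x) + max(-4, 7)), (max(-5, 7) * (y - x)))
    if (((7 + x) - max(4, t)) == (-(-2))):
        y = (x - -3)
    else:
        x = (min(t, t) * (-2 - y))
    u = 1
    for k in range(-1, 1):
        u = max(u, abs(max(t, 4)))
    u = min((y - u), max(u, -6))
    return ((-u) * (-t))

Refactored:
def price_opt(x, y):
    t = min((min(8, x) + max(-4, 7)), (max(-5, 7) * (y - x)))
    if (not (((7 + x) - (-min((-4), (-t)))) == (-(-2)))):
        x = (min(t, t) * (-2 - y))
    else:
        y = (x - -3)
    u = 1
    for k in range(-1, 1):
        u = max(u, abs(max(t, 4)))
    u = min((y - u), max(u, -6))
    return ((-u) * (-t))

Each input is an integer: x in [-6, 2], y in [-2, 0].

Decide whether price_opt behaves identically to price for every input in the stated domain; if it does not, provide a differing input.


Reading the diff, among the changes: boolean connective usage differs; min/max/abs usage differs.
As a probe, take x=-4, y=-1: price runs t=3, then (((7 + x) - max(4, t)) == (-(-2))) is false, then x=-3, then u=1, then (k=-1), then u=4, then (k=0), then u=4, then u=-5, then returns -15; price_opt runs t=3, then (not (((7 + x) - (-min((-4), (-t)))) == (-(-2)))) is true, then x=-3, then u=1, then (k=-1), then u=4, then (k=0), then u=4, then u=-5, then returns -15; both end at -15.
An exhaustive pass over the 27 declared inputs shows identical outputs.
verdict: equivalent


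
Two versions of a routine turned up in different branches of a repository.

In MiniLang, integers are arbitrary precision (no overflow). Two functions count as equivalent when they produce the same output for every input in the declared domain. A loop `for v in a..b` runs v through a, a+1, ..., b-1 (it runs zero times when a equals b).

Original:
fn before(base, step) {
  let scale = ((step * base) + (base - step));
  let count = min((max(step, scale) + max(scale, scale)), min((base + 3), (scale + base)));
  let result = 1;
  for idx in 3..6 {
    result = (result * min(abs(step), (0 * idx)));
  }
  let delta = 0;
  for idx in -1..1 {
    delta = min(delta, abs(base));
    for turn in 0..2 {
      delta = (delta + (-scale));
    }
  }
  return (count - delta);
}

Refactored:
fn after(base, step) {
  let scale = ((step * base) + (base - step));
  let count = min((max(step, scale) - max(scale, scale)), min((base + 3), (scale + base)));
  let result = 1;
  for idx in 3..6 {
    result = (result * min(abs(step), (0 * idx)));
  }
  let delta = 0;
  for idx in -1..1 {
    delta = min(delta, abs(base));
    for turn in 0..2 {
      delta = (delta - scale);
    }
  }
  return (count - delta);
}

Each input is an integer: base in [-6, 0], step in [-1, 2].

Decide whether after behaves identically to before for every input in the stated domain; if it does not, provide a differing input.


Try base=0, step=-1.
before: scale = 1; count = 1; result = 1; [idx=3]; result = 0; [idx=4]; result = 0; [idx=5]; result = 0; delta = 0; [idx=-1]; delta = 0; [turn=0]; delta = -1; [turn=1]; delta = -2; [idx=0]; delta = -2; [turn=0]; delta = -3; [turn=1]; delta = -4; return 5
after: scale = 1; count = 0; result = 1; [idx=3]; result = 0; [idx=4]; result = 0; [idx=5]; result = 0; delta = 0; [idx=-1]; delta = 0; [turn=0]; delta = -1; [turn=1]; delta = -2; [idx=0]; delta = -2; [turn=0]; delta = -3; [turn=1]; delta = -4; return 4
5 vs 4 — the two versions disagree here.
verdict: not equivalent; witness: base=0, step=-1


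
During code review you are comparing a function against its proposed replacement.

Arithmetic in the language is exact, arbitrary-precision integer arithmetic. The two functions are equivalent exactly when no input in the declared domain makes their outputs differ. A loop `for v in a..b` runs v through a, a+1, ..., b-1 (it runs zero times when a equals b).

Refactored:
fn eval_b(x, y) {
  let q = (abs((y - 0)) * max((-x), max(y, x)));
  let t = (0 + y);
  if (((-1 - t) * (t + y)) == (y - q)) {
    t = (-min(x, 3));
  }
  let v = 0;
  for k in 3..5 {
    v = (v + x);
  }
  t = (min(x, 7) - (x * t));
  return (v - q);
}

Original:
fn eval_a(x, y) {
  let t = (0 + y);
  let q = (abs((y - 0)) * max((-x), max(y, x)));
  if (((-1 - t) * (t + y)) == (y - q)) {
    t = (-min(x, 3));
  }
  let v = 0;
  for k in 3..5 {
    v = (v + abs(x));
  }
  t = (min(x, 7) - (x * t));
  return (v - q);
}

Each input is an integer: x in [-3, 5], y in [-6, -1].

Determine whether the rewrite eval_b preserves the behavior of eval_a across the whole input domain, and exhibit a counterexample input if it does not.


x=-3, y=-6 yields -12 from eval_a but -24 from eval_b.
verdict: not equivalent; witness: x=-3, y=-6


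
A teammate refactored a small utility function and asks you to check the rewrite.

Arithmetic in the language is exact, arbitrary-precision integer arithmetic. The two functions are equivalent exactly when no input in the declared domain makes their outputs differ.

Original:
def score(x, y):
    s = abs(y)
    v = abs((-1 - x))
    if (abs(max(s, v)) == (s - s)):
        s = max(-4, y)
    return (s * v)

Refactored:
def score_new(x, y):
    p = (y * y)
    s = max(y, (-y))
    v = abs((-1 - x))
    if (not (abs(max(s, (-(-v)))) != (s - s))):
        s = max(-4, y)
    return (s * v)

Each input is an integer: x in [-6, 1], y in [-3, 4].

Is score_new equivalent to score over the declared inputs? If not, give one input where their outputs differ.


Reading the diff, among the changes: boolean connective usage differs, min/max/abs usage differs, arithmetic usage differs, statement counts differ, comparison usage differs, local variable names differ.
One worked example (x=-2, y=-2) — score: s=2, then v=1, then (abs(max(s, v)) == (s - s)) is false, then returns 2; score_new: p=4, then s=2, then v=1, then (not (abs(max(s, (-(-v)))) != (s - s))) is false, then returns 2; agreement on 2.
Across all 64 domain points the two functions coincide.
verdict: equivalent


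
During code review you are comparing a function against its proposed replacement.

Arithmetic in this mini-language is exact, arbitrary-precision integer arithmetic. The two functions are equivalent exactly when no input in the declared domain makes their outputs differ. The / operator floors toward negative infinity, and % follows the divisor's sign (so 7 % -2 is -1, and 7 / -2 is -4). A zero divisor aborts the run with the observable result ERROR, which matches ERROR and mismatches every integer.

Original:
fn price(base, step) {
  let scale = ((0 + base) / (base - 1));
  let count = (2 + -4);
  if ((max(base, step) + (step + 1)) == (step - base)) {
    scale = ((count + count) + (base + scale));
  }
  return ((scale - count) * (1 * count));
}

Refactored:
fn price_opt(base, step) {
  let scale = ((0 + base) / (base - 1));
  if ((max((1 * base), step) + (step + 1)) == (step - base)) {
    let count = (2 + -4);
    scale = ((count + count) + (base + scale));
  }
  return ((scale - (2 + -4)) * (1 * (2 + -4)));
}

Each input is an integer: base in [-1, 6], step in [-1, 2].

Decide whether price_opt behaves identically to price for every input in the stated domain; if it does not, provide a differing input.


Reading the diff, among the changes: arithmetic usage differs, constant usage differs.
Tracing base=2, step=-1: price: scale=2, then count=-2, then ((max(base, step) + (step + 1)) == (step - base)) is false, then returns -8 | price_opt: scale=2, then ((max((1 * base), step) + (step + 1)) == (step - base)) is false, then returns -8 — matching result -8.
Across all 32 domain points the two functions coincide.
verdict: equivalent


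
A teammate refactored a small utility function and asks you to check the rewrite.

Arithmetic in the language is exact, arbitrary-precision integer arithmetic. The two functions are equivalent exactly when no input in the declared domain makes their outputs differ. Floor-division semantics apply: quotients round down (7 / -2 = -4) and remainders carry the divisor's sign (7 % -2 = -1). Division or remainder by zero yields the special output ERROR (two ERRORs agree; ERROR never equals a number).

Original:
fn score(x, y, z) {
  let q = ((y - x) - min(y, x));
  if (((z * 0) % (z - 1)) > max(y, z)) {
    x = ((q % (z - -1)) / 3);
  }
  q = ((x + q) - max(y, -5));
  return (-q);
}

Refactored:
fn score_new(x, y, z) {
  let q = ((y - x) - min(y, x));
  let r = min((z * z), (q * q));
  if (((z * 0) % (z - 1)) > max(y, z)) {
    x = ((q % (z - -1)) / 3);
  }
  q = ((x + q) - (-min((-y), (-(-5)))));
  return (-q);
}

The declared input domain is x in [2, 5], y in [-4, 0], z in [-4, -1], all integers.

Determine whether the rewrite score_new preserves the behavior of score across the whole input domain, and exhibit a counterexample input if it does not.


This is a faithful refactor — local variable names differ; also statement counts differ; also min/max/abs usage differs; also arithmetic usage differs, but the computed results match everywhere.
As a probe, take x=4, y=-4, z=-3: score runs q := -4 | (((z * 0) % (z - 1)) > max(y, z)): true | x := 0 | q := 0 | result 0; score_new runs q := -4 | r := 9 | (((z * 0) % (z - 1)) > max(y, z)): true | x := 0 | q := 0 | result 0; both end at 0.
Sweeping the whole domain (80 inputs) finds no disagreement.
verdict: equivalent


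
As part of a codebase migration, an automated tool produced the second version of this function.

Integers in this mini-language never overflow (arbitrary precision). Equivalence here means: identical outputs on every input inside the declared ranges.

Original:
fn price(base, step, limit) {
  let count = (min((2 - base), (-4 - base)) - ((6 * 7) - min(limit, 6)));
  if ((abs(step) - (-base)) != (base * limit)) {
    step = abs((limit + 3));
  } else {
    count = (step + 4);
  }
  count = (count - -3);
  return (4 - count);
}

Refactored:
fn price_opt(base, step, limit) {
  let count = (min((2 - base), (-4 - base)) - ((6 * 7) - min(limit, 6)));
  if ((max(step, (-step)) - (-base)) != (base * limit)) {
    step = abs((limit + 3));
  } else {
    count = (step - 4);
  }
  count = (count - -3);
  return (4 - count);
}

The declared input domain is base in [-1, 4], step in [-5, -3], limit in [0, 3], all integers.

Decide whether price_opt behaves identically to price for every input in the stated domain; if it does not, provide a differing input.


These are not equivalent — on base=2, step=-4, limit=3 the outputs split (1 vs 9).
price: count := -45 | ((abs(step) - (-base)) != (base * limit)): false | count := 0 | count := 3 | result 1
price_opt: count := -45 | ((max(step, (-step)) - (-base)) != (base * limit)): false | count := -8 | count := -5 | result 9
verdict: not equivalent; witness: base=2, step=-4, limit=3


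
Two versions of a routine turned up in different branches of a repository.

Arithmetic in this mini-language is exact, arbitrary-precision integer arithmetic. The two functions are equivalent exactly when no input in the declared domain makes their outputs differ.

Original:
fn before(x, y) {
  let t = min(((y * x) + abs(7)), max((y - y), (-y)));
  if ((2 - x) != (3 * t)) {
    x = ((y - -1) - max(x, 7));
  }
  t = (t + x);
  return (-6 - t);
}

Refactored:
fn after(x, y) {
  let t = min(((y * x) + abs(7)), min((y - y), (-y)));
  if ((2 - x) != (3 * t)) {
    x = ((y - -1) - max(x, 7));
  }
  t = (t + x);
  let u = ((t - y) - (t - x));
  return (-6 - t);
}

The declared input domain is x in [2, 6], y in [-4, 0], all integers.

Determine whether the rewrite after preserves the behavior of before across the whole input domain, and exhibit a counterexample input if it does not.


Not equivalent: x=2, y=-3 separates them (2 vs -8).
before: t = 1; ((2 - x) != (3 * t)) -> true; x = -9; t = -8; return 2
after: t = 0; ((2 - x) != (3 * t)) -> false; t = 2; u = 5; return -8
verdict: not equivalent; witness: x=2, y=-3


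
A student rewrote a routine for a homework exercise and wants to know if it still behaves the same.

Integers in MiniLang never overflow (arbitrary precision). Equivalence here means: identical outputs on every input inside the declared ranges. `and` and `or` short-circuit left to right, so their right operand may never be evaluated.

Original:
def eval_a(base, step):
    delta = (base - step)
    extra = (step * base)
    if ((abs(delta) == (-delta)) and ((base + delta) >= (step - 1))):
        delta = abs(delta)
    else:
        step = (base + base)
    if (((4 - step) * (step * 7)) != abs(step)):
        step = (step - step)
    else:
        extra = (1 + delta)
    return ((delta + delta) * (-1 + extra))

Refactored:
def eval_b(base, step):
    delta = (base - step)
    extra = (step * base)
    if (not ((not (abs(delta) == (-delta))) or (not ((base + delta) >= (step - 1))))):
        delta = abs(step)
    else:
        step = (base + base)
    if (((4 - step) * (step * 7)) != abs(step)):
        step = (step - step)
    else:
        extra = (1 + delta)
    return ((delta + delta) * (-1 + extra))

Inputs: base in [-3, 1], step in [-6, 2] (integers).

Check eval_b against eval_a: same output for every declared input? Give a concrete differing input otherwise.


On input base=-3, step=-3, eval_a returns 0 while eval_b returns 48.
verdict: not equivalent; witness: base=-3, step=-3


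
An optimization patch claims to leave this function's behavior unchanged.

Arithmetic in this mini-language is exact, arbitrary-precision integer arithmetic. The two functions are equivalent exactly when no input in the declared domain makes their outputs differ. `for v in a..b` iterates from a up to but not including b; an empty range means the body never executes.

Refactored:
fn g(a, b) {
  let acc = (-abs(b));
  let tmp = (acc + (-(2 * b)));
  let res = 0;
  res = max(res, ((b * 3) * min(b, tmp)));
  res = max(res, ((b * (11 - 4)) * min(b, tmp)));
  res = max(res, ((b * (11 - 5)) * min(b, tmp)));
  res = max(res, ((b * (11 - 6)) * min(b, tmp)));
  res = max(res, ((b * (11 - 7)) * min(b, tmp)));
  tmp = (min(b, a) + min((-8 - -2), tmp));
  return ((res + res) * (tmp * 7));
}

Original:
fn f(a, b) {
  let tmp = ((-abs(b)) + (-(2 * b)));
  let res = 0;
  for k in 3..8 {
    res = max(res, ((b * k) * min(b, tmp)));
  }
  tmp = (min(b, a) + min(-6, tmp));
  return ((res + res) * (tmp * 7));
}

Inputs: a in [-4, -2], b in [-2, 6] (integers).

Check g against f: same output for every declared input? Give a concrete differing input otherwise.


The two are interchangeable: min/max/abs usage differs; and statement counts differ; and loop structure differs; and constant usage differs; and local variable names differ; and arithmetic usage differs, and every declared input agrees.
As a probe, take a=-2, b=2: f runs tmp=-6, then res=0, then (k=3), then res=0, then (k=4), then res=0, then (k=5), then res=0, then (k=6), then res=0, then (k=7), then res=0, then tmp=-8, then returns 0; g runs acc=-2, then tmp=-6, then res=0, then res=0, then res=0, then res=0, then res=0, then res=0, then tmp=-8, then returns 0; both end at 0.
An exhaustive pass over the 27 declared inputs shows identical outputs.
verdict: equivalent


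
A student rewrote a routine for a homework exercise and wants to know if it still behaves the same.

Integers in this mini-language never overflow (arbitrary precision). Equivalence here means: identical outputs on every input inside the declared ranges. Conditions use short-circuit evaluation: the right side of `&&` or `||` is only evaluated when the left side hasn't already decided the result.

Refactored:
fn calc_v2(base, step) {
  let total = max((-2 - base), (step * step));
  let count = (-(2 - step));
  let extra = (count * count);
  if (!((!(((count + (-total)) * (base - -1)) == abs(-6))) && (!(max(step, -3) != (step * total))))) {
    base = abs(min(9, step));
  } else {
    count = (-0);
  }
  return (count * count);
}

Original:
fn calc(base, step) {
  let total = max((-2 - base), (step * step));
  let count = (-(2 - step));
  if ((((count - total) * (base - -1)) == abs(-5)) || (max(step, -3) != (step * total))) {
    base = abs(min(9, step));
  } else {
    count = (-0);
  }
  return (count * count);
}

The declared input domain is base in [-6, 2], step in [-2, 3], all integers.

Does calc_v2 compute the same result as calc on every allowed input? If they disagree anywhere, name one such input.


Take base=-3, step=0.
calc: total := 1 | count := -2 | ((((count - total) * (base - -1)) == abs(-5)) || (max(step, -3) != (step * total))): false | count := 0 | result 0
calc_v2: total := 1 | count := -2 | extra := 4 | (!((!(((count + (-total)) * (base - -1)) == abs(-6))) && (!(max(step, -3) != (step * total))))): true | base := 0 | result 4
0 vs 4 — the two versions disagree here.
verdict: not equivalent; witness: base=-3, step=0


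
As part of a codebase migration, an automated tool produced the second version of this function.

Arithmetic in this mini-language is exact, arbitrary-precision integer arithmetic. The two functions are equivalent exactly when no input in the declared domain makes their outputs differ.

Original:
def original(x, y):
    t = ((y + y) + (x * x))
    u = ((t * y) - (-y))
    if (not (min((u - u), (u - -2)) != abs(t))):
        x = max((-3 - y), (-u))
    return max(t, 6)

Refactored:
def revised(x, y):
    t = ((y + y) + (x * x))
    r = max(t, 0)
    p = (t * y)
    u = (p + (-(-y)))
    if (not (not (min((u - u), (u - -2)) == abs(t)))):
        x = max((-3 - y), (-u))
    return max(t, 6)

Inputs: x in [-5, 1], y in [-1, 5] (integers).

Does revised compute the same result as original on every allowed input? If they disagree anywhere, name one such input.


The two versions differ — the changes include min/max/abs usage differs, and constant usage differs, and boolean connective usage differs, and local variable names differ, and statement counts differ, and comparison usage differs, and arithmetic usage differs.
Spot check at x=-2, y=5 — original: t = 14; u = 75; (not (min((u - u), (u - -2)) != abs(t))) -> false; return 14. revised: t = 14; r = 14; p = 70; u = 75; (not (not (min((u - u), (u - -2)) == abs(t)))) -> false; return 14. Both give 14.
Every one of the 49 inputs gives matching results.
verdict: equivalent


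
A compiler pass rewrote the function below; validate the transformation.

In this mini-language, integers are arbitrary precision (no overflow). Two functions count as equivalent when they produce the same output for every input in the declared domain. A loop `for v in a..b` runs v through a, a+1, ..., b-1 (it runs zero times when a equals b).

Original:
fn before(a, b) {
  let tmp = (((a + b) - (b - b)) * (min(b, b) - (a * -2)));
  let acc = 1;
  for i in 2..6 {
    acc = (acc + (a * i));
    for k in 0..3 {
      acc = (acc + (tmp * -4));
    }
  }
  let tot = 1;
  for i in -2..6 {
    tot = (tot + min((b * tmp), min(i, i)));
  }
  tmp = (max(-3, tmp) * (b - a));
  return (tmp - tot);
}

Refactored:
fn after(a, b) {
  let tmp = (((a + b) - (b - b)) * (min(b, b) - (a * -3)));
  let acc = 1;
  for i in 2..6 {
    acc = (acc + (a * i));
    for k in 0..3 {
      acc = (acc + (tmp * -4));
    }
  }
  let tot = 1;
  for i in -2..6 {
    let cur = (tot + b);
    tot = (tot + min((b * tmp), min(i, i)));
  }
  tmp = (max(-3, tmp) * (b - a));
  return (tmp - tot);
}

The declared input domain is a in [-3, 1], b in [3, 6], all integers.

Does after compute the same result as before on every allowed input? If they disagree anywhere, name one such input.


a=-3, b=4 yields 49 from before but 138 from after.
verdict: not equivalent; witness: a=-3, b=4


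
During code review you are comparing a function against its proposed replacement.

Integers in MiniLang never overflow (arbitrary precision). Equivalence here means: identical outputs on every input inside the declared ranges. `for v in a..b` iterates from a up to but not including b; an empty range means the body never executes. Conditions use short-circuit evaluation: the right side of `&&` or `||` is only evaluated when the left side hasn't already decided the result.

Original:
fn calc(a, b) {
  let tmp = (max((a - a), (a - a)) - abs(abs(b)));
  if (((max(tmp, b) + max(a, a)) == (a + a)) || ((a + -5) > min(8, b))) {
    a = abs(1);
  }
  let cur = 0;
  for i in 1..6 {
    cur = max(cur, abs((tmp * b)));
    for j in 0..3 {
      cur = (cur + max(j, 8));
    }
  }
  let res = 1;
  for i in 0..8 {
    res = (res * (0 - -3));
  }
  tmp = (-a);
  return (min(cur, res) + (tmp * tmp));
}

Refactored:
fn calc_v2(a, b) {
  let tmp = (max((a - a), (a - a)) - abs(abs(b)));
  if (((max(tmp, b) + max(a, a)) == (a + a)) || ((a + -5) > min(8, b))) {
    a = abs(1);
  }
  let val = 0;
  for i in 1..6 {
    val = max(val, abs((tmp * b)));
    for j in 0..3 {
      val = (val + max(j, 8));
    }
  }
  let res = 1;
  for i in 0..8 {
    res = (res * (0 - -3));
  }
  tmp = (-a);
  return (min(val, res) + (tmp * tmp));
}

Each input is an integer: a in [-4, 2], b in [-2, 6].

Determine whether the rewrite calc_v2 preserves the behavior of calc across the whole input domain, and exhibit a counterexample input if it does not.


Differences: local variable names differ — yet all 63 inputs agree.
verdict: equivalent


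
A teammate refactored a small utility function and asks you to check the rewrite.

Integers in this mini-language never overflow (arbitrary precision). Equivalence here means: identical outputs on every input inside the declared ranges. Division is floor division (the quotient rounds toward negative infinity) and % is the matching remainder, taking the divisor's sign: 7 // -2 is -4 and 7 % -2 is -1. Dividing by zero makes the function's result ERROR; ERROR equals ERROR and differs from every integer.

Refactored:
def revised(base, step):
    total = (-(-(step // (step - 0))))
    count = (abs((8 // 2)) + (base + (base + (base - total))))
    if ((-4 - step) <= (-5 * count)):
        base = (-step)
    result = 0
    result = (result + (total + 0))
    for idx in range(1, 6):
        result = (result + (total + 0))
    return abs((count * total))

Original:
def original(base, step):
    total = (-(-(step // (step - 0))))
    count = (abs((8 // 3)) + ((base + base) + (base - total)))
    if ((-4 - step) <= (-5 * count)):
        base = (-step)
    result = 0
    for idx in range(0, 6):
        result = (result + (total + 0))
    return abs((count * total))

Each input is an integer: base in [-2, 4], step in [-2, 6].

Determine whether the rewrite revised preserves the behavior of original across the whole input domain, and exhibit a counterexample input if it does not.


Not equivalent: base=-2, step=-2 separates them (5 vs 3).
original: total = 1; count = -5; ((-4 - step) <= (-5 * count)) -> true; base = 2; result = 0; [idx=0]; result = 1; [idx=1]; result = 2; [idx=2]; result = 3; [idx=3]; result = 4; [idx=4]; result = 5; [idx=5]; result = 6; return 5
revised: total = 1; count = -3; ((-4 - step) <= (-5 * count)) -> true; base = 2; result = 0; result = 1; [idx=1]; result = 2; [idx=2]; result = 3; [idx=3]; result = 4; [idx=4]; result = 5; [idx=5]; result = 6; return 3
verdict: not equivalent; witness: base=-2, step=-2


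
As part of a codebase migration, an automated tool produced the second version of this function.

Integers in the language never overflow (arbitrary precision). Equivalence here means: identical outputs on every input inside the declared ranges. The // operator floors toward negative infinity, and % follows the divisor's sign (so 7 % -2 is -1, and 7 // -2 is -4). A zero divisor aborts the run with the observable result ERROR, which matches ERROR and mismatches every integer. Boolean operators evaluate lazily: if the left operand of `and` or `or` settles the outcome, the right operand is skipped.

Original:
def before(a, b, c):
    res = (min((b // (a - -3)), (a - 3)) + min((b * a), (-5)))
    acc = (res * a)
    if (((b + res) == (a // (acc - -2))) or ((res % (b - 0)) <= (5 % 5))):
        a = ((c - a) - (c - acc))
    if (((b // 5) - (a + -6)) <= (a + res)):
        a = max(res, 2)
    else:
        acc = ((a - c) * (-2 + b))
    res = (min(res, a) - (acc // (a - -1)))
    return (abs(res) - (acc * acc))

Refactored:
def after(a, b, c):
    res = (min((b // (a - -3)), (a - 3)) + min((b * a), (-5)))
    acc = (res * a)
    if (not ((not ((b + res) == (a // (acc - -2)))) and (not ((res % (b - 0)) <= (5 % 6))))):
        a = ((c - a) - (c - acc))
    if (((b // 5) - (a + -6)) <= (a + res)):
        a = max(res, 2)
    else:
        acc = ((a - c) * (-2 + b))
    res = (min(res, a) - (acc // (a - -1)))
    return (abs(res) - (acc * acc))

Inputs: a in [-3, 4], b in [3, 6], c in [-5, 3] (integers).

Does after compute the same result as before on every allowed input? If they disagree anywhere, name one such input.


Take a=-2, b=3, c=-5.
before: res := -11 | acc := 22 | (((b + res) == (a // (acc - -2))) or ((res % (b - 0)) <= (5 % 5))): false | (((b // 5) - (a + -6)) <= (a + res)): false | acc := 3 | res := -8 | result -1
after: res := -11 | acc := 22 | (not ((not ((b + res) == (a // (acc - -2)))) and (not ((res % (b - 0)) <= (5 % 6))))): true | a := 24 | (((b // 5) - (a + -6)) <= (a + res)): true | a := 2 | res := -18 | result -466
-1 != -466, so the rewrite changes behavior.
verdict: not equivalent; witness: a=-2, b=3, c=-5


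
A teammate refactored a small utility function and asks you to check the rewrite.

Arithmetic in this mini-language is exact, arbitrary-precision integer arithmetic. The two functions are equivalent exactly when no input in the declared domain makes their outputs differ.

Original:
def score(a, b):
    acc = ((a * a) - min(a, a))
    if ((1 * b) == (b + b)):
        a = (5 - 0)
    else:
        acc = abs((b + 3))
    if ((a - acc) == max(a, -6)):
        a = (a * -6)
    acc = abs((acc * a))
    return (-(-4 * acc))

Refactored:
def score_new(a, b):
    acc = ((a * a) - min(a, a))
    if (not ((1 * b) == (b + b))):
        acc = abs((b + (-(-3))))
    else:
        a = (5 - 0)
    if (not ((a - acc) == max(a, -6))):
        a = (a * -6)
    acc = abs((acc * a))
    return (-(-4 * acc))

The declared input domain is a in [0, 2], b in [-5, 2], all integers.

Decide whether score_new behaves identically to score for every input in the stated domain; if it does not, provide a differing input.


Not equivalent: a=1, b=-5 separates them (8 vs 48).
score: acc := 0 | ((1 * b) == (b + b)): false | acc := 2 | ((a - acc) == max(a, -6)): false | acc := 2 | result 8
score_new: acc := 0 | (not ((1 * b) == (b + b))): true | acc := 2 | (not ((a - acc) == max(a, -6))): true | a := -6 | acc := 12 | result 48
verdict: not equivalent; witness: a=1, b=-5


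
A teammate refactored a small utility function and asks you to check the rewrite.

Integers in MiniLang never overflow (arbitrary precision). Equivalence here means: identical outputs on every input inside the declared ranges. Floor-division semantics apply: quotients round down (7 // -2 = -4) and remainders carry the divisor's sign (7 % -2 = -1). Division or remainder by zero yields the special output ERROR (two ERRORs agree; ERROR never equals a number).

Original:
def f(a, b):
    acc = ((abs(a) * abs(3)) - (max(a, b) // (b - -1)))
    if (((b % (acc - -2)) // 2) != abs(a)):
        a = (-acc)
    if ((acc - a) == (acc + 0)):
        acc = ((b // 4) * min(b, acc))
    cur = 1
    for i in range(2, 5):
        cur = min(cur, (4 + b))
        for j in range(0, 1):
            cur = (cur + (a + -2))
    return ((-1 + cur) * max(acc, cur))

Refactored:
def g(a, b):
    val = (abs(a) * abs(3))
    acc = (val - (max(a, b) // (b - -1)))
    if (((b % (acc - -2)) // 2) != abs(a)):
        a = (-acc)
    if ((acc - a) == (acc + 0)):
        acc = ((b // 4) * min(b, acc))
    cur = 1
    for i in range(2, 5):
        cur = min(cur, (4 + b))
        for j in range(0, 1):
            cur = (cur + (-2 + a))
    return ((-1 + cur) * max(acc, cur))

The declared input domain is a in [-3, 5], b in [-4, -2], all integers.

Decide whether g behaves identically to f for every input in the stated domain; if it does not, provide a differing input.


The two versions differ — the changes include statement counts differ; also local variable names differ.
As a probe, take a=-3, b=-2: f runs acc = 7; (((b % (acc - -2)) // 2) != abs(a)) -> false; ((acc - a) == (acc + 0)) -> false; cur = 1; [i=2]; cur = 1; [j=0]; cur = -4; [i=3]; cur = -4; [j=0]; cur = -9; [i=4]; cur = -9; [j=0]; cur = -14; return -105; g runs val = 9; acc = 7; (((b % (acc - -2)) // 2) != abs(a)) -> false; ((acc - a) == (acc + 0)) -> false; cur = 1; [i=2]; cur = 1; [j=0]; cur = -4; [i=3]; cur = -4; [j=0]; cur = -9; [i=4]; cur = -9; [j=0]; cur = -14; return -105; both end at -105.
An exhaustive pass over the 27 declared inputs shows identical outputs.
verdict: equivalent


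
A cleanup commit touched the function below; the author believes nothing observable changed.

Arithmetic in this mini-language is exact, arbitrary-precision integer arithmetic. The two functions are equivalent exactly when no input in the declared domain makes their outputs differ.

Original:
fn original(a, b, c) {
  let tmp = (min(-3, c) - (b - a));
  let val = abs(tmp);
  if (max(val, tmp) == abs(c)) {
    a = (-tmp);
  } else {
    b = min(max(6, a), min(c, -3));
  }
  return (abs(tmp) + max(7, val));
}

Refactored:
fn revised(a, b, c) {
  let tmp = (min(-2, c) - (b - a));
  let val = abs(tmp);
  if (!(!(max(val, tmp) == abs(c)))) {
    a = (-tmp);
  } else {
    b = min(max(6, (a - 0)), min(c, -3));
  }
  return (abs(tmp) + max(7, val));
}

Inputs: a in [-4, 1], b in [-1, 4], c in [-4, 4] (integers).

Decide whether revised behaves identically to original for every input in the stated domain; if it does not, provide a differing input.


a=-4, b=-1, c=-2 yields 13 from original but 12 from revised.
verdict: not equivalent; witness: a=-4, b=-1, c=-2


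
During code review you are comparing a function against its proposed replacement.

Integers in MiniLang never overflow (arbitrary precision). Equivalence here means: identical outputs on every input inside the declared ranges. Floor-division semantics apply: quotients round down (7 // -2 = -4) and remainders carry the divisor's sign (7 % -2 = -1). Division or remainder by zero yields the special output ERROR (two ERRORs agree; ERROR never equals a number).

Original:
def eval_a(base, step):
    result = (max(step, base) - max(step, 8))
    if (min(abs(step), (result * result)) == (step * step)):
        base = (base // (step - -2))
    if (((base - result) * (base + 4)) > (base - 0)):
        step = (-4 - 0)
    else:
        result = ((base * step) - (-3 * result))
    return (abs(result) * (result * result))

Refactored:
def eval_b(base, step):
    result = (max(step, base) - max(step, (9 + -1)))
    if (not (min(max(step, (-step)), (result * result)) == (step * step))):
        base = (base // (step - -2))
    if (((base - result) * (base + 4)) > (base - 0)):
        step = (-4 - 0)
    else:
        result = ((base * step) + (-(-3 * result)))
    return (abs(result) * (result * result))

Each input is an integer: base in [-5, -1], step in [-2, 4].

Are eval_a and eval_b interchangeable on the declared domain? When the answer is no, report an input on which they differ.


Input base=-5, step=-2: 8000 from eval_a versus ERROR from eval_b.
verdict: not equivalent; witness: base=-5, step=-2


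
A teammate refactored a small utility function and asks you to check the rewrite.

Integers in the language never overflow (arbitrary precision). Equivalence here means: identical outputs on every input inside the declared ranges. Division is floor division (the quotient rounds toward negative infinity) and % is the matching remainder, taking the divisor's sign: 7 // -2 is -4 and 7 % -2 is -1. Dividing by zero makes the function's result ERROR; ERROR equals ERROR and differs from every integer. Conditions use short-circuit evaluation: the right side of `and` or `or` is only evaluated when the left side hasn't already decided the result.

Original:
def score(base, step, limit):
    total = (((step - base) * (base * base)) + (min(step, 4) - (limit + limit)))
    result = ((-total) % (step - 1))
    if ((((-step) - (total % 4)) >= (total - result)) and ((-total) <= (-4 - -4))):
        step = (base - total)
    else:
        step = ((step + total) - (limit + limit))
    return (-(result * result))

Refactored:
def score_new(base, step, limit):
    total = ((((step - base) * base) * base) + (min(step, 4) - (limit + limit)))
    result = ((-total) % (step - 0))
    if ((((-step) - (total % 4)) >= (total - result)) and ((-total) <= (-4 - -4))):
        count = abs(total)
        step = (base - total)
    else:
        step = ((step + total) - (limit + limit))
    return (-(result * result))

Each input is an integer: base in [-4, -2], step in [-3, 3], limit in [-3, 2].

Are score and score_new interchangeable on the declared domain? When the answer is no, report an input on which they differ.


Not equivalent: base=-4, step=-3, limit=-3 separates them (-9 vs -1).
score: total = 19; result = -3; ((((-step) - (total % 4)) >= (total - result)) and ((-total) <= (-4 - -4))) -> false; step = 22; return -9
score_new: total = 19; result = -1; ((((-step) - (total % 4)) >= (total - result)) and ((-total) <= (-4 - -4))) -> false; step = 22; return -1
verdict: not equivalent; witness: base=-4, step=-3, limit=-3


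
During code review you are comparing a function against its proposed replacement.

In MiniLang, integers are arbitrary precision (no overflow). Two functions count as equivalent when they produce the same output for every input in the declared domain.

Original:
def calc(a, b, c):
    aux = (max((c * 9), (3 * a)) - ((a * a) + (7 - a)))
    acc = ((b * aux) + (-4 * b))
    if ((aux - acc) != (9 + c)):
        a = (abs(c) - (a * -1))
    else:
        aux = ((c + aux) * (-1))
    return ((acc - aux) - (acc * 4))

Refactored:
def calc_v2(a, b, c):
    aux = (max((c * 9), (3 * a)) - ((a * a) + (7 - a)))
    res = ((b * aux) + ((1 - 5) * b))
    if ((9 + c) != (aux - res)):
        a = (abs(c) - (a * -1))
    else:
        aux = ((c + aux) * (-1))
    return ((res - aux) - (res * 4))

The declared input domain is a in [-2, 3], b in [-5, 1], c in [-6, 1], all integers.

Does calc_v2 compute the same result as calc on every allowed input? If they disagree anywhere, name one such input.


Changes here: arithmetic usage differs, and local variable names differ, and constant usage differs; the full 336-point sweep finds no disagreement.
verdict: equivalent
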